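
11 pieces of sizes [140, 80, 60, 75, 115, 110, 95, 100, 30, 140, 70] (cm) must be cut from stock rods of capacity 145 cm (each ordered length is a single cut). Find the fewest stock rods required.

8

Total = 140 + 140 + 115 + 110 + 100 + 95 + 80 + 75 + 70 + 60 + 30 = 1015 cm.
Lower bound: ⌈1015/145⌉ = 7 stock rods.
Also, 8 pieces each exceed 145/2 cm, and no two of those can share a stock rod, so at least 8 stock rods are needed.
A packing using 8 stock rods:
  stock rod 1: 140 = 140
  stock rod 2: 140 = 140
  stock rod 3: 115 + 30 = 145
  stock rod 4: 110 = 110
  stock rod 5: 100 = 100
  stock rod 6: 95 = 95
  stock rod 7: 80 + 60 = 140
  stock rod 8: 75 + 70 = 145
This matches the lower bound, so 8 is optimal.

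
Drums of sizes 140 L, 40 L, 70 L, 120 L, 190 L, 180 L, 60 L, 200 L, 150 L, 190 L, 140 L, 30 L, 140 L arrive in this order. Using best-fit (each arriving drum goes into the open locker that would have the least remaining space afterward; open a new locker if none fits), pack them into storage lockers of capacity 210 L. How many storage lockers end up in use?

  140 → locker 1 (new)  [load 140/210]
  40 → locker 1  [load 180/210]
  70 → locker 2 (new)  [load 70/210]
  120 → locker 2  [load 190/210]
  190 → locker 3 (new)  [load 190/210]
  180 → locker 4 (new)  [load 180/210]
  60 → locker 5 (new)  [load 60/210]
  200 → locker 6 (new)  [load 200/210]
  150 → locker 5  [load 210/210]
  190 → locker 7 (new)  [load 190/210]
  140 → locker 8 (new)  [load 140/210]
  30 → locker 1  [load 210/210]
  140 → locker 9 (new)  [load 140/210]
9 storage lockers opened.

9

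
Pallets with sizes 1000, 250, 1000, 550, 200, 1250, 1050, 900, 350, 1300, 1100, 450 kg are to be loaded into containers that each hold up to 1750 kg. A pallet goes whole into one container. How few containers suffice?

Total = 1300 + 1250 + 1100 + 1050 + 1000 + 1000 + 900 + 550 + 450 + 350 + 250 + 200 = 9400 kg.
Lower bound: ⌈9400/1750⌉ = 6 containers.
Also, 7 pallets each exceed 875 kg, and no two of those can share a container, so at least 7 containers are needed.
A packing using 7 containers:
  container 1: 1300 + 450 = 1750
  container 2: 1250 + 350 = 1600
  container 3: 1100 + 550 = 1650
  container 4: 1050 + 250 + 200 = 1500
  container 5: 1000 = 1000
  container 6: 1000 = 1000
  container 7: 900 = 900
This matches the lower bound, so 7 is optimal.

7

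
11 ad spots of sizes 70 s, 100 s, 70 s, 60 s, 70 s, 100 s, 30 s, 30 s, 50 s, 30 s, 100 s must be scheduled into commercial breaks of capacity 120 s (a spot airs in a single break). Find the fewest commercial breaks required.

Total = 100 + 100 + 100 + 70 + 70 + 70 + 60 + 50 + 30 + 30 + 30 = 710 s.
Lower bound: ⌈710/120⌉ = 6 commercial breaks.
A packing using 7 commercial breaks:
  break 1: 100 = 100
  break 2: 100 = 100
  break 3: 100 = 100
  break 4: 70 + 50 = 120
  break 5: 70 + 30 = 100
  break 6: 70 + 30 = 100
  break 7: 60 + 30 = 90
No arrangement into 6 commercial breaks stays within capacity, so 7 is optimal.

7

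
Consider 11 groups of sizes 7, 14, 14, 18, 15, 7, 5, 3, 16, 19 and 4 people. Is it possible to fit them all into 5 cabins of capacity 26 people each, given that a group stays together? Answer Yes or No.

No

Total = 122 people; ⌈122/26⌉ = 5.
6 groups each exceed half the capacity and cannot share a cabin, forcing at least 6 cabins.
At least 6 cabins are required, but only 5 are allowed.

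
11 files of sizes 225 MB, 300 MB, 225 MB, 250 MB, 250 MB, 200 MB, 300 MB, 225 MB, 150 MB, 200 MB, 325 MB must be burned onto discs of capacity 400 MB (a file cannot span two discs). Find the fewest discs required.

Total = 325 + 300 + 300 + 250 + 250 + 225 + 225 + 225 + 200 + 200 + 150 = 2650 MB.
Lower bound: ⌈2650/400⌉ = 7 discs.
Also, 8 files each exceed 200 MB, and no two of those can share a disc, so at least 8 discs are needed.
A packing using 9 discs:
  disc 1: 325 = 325
  disc 2: 300 = 300
  disc 3: 300 = 300
  disc 4: 250 + 150 = 400
  disc 5: 250 = 250
  disc 6: 225 = 225
  disc 7: 225 = 225
  disc 8: 225 = 225
  disc 9: 200 + 200 = 400
No arrangement into 8 discs stays within capacity, so 9 is optimal.

9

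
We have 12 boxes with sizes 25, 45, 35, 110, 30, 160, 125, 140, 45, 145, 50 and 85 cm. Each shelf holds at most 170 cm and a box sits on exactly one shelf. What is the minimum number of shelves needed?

6

Total = 160 + 145 + 140 + 125 + 110 + 85 + 50 + 45 + 45 + 35 + 30 + 25 = 995 cm.
Lower bound: ⌈995/170⌉ = 6 shelves.
A packing using 6 shelves:
  shelf 1: 160 = 160
  shelf 2: 145 + 25 = 170
  shelf 3: 140 + 30 = 170
  shelf 4: 125 + 45 = 170
  shelf 5: 110 + 50 = 160
  shelf 6: 85 + 45 + 35 = 165
This matches the lower bound, so 6 is optimal.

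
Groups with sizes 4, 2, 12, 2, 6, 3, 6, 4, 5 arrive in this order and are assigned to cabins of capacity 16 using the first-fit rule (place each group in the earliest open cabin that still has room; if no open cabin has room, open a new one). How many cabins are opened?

3

  4 → cabin 1 (new)  [load 4/16]
  2 → cabin 1  [load 6/16]
  12 → cabin 2 (new)  [load 12/16]
  2 → cabin 1  [load 8/16]
  6 → cabin 1  [load 14/16]
  3 → cabin 2  [load 15/16]
  6 → cabin 3 (new)  [load 6/16]
  4 → cabin 3  [load 10/16]
  5 → cabin 3  [load 15/16]
3 cabins opened.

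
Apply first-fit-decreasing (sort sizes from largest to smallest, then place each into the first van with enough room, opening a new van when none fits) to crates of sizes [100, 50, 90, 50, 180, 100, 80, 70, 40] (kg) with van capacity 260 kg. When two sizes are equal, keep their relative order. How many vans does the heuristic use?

3

Sorted descending: 180, 100, 100, 90, 80, 70, 50, 50, 40.
  180 → van 1 (new)  [load 180/260]
  100 → van 2 (new)  [load 100/260]
  100 → van 2  [load 200/260]
  90 → van 3 (new)  [load 90/260]
  80 → van 1  [load 260/260]
  70 → van 3  [load 160/260]
  50 → van 2  [load 250/260]
  50 → van 3  [load 210/260]
  40 → van 3  [load 250/260]
3 vans opened.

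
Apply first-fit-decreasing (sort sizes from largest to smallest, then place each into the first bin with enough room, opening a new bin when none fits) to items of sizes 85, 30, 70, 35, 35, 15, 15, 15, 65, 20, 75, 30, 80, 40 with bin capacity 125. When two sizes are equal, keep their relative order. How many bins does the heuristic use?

Sorted descending: 85, 80, 75, 70, 65, 40, 35, 35, 30, 30, 20, 15, 15, 15.
  85 → bin 1 (new)  [load 85/125]
  80 → bin 2 (new)  [load 80/125]
  75 → bin 3 (new)  [load 75/125]
  70 → bin 4 (new)  [load 70/125]
  65 → bin 5 (new)  [load 65/125]
  40 → bin 1  [load 125/125]
  35 → bin 2  [load 115/125]
  35 → bin 3  [load 110/125]
  30 → bin 4  [load 100/125]
  30 → bin 5  [load 95/125]
  20 → bin 4  [load 120/125]
  15 → bin 3  [load 125/125]
  15 → bin 5  [load 110/125]
  15 → bin 5  [load 125/125]
5 bins opened.

5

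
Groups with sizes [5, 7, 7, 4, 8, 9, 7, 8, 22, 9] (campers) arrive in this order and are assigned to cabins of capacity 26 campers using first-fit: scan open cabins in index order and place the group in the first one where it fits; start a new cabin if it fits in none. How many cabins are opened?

4

  5 → cabin 1 (new)  [load 5/26]
  7 → cabin 1  [load 12/26]
  7 → cabin 1  [load 19/26]
  4 → cabin 1  [load 23/26]
  8 → cabin 2 (new)  [load 8/26]
  9 → cabin 2  [load 17/26]
  7 → cabin 2  [load 24/26]
  8 → cabin 3 (new)  [load 8/26]
  22 → cabin 4 (new)  [load 22/26]
  9 → cabin 3  [load 17/26]
4 cabins opened.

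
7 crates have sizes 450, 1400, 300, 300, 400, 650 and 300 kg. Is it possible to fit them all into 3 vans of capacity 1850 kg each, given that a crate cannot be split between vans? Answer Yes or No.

Yes

A valid assignment using 3 vans:
  van 1: 1400 + 450 = 1850
  van 2: 650 + 400 + 300 + 300 = 1650
  van 3: 300 = 300
Every load is within 1850 kg, so 3 vans suffice.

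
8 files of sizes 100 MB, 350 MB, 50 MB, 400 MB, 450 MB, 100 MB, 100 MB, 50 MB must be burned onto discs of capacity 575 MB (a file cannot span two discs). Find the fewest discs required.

3

Total = 450 + 400 + 350 + 100 + 100 + 100 + 50 + 50 = 1600 MB.
Lower bound: ⌈1600/575⌉ = 3 discs.
A packing using 3 discs:
  disc 1: 450 + 100 = 550
  disc 2: 400 + 100 + 50 = 550
  disc 3: 350 + 100 + 50 = 500
This matches the lower bound, so 3 is optimal.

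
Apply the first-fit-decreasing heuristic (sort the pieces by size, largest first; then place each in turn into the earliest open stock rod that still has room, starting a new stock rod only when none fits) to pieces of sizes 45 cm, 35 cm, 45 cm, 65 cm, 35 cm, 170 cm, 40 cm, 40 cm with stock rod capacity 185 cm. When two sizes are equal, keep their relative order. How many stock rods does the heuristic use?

3

Sorted descending: 170, 65, 45, 45, 40, 40, 35, 35.
  170 → stock rod 1 (new)  [load 170/185]
  65 → stock rod 2 (new)  [load 65/185]
  45 → stock rod 2  [load 110/185]
  45 → stock rod 2  [load 155/185]
  40 → stock rod 3 (new)  [load 40/185]
  40 → stock rod 3  [load 80/185]
  35 → stock rod 3  [load 115/185]
  35 → stock rod 3  [load 150/185]
3 stock rods opened.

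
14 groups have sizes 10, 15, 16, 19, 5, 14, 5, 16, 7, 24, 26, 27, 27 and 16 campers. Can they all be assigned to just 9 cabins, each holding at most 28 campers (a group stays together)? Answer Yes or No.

Total = 227 campers; ⌈227/28⌉ = 9.
The bound of 9 does not rule out 9, but exhaustive search shows no assignment into 9 cabins of capacity 28 campers exists — the minimum is 10.

No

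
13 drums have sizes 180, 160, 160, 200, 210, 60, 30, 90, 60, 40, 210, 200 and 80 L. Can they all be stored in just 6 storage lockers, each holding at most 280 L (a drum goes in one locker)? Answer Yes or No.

No

Total = 1680 L; ⌈1680/280⌉ = 6.
7 drums each exceed half the capacity and cannot share a locker, forcing at least 7 storage lockers.
At least 7 storage lockers are required, but only 6 are allowed.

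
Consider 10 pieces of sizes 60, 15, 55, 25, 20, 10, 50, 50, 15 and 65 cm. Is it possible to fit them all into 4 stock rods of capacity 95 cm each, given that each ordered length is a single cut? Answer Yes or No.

No

Total = 365 cm; ⌈365/95⌉ = 4.
5 pieces each exceed half the capacity and cannot share a stock rod, forcing at least 5 stock rods.
At least 5 stock rods are required, but only 4 are allowed.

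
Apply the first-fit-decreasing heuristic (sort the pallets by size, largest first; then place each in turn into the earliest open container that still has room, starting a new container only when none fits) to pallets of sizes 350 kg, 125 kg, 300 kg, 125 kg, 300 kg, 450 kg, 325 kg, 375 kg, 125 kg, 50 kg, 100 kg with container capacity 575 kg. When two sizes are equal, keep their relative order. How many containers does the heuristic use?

Sorted descending: 450, 375, 350, 325, 300, 300, 125, 125, 125, 100, 50.
  450 → container 1 (new)  [load 450/575]
  375 → container 2 (new)  [load 375/575]
  350 → container 3 (new)  [load 350/575]
  325 → container 4 (new)  [load 325/575]
  300 → container 5 (new)  [load 300/575]
  300 → container 6 (new)  [load 300/575]
  125 → container 1  [load 575/575]
  125 → container 2  [load 500/575]
  125 → container 3  [load 475/575]
  100 → container 3  [load 575/575]
  50 → container 2  [load 550/575]
6 containers opened.

6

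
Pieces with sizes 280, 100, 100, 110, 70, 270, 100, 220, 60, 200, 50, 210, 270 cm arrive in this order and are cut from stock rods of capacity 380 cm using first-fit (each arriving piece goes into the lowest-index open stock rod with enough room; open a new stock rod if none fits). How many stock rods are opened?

  280 → stock rod 1 (new)  [load 280/380]
  100 → stock rod 1  [load 380/380]
  100 → stock rod 2 (new)  [load 100/380]
  110 → stock rod 2  [load 210/380]
  70 → stock rod 2  [load 280/380]
  270 → stock rod 3 (new)  [load 270/380]
  100 → stock rod 2  [load 380/380]
  220 → stock rod 4 (new)  [load 220/380]
  60 → stock rod 3  [load 330/380]
  200 → stock rod 5 (new)  [load 200/380]
  50 → stock rod 3  [load 380/380]
  210 → stock rod 6 (new)  [load 210/380]
  270 → stock rod 7 (new)  [load 270/380]
7 stock rods opened.

7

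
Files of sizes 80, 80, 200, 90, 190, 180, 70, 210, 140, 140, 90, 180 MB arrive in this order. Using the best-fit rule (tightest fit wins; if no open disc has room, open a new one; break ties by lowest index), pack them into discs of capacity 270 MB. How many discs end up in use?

8

  80 → disc 1 (new)  [load 80/270]
  80 → disc 1  [load 160/270]
  200 → disc 2 (new)  [load 200/270]
  90 → disc 1  [load 250/270]
  190 → disc 3 (new)  [load 190/270]
  180 → disc 4 (new)  [load 180/270]
  70 → disc 2  [load 270/270]
  210 → disc 5 (new)  [load 210/270]
  140 → disc 6 (new)  [load 140/270]
  140 → disc 7 (new)  [load 140/270]
  90 → disc 4  [load 270/270]
  180 → disc 8 (new)  [load 180/270]
8 discs opened.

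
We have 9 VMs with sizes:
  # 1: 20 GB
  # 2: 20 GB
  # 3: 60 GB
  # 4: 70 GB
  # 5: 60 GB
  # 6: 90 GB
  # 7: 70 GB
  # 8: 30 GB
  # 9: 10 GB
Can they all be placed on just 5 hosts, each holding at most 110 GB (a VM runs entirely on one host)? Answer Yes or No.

Yes

A valid assignment using 5 hosts:
  host 1: 90 + 20 = 110
  host 2: 70 + 30 + 10 = 110
  host 3: 70 + 20 = 90
  host 4: 60 = 60
  host 5: 60 = 60
Every load is within 110 GB, so 5 hosts suffice.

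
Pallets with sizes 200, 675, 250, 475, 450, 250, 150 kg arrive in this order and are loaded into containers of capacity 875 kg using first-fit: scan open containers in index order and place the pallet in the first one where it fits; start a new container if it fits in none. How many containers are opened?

3

  200 → container 1 (new)  [load 200/875]
  675 → container 1  [load 875/875]
  250 → container 2 (new)  [load 250/875]
  475 → container 2  [load 725/875]
  450 → container 3 (new)  [load 450/875]
  250 → container 3  [load 700/875]
  150 → container 2  [load 875/875]
3 containers opened.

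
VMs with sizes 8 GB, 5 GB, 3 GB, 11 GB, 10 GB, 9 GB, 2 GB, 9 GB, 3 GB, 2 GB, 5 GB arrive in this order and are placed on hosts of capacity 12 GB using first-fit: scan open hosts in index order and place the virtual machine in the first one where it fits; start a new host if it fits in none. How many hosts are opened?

  8 → host 1 (new)  [load 8/12]
  5 → host 2 (new)  [load 5/12]
  3 → host 1  [load 11/12]
  11 → host 3 (new)  [load 11/12]
  10 → host 4 (new)  [load 10/12]
  9 → host 5 (new)  [load 9/12]
  2 → host 2  [load 7/12]
  9 → host 6 (new)  [load 9/12]
  3 → host 2  [load 10/12]
  2 → host 2  [load 12/12]
  5 → host 7 (new)  [load 5/12]
7 hosts opened.

7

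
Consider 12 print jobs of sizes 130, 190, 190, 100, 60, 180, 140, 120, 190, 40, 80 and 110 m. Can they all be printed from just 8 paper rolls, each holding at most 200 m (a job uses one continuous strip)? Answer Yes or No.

No

Total = 1530 m; ⌈1530/200⌉ = 8.
The bound of 8 does not rule out 8, but exhaustive search shows no assignment into 8 paper rolls of capacity 200 m exists — the minimum is 9.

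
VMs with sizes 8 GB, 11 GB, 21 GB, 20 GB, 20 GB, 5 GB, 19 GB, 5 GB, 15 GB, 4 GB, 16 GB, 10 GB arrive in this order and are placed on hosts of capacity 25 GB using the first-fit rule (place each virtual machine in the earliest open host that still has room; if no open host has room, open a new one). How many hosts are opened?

  8 → host 1 (new)  [load 8/25]
  11 → host 1  [load 19/25]
  21 → host 2 (new)  [load 21/25]
  20 → host 3 (new)  [load 20/25]
  20 → host 4 (new)  [load 20/25]
  5 → host 1  [load 24/25]
  19 → host 5 (new)  [load 19/25]
  5 → host 3  [load 25/25]
  15 → host 6 (new)  [load 15/25]
  4 → host 2  [load 25/25]
  16 → host 7 (new)  [load 16/25]
  10 → host 6  [load 25/25]
7 hosts opened.

7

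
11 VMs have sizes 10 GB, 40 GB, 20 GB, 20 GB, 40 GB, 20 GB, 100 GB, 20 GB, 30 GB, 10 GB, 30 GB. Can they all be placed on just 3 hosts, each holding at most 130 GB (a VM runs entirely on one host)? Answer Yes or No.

Yes

A valid assignment using 3 hosts:
  host 1: 100 + 30 = 130
  host 2: 40 + 40 + 30 + 20 = 130
  host 3: 20 + 20 + 20 + 10 + 10 = 80
Every load is within 130 GB, so 3 hosts suffice.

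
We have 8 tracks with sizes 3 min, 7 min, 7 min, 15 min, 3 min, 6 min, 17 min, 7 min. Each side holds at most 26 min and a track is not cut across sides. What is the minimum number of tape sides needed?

Total = 17 + 15 + 7 + 7 + 7 + 6 + 3 + 3 = 65 min.
Lower bound: ⌈65/26⌉ = 3 tape sides.
A packing using 3 tape sides:
  side 1: 17 + 7 = 24
  side 2: 15 + 7 + 3 = 25
  side 3: 7 + 6 + 3 = 16
This matches the lower bound, so 3 is optimal.

3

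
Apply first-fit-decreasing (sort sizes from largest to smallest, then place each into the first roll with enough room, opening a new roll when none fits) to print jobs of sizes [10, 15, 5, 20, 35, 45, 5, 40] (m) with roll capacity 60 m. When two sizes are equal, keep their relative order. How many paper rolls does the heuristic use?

Sorted descending: 45, 40, 35, 20, 15, 10, 5, 5.
  45 → roll 1 (new)  [load 45/60]
  40 → roll 2 (new)  [load 40/60]
  35 → roll 3 (new)  [load 35/60]
  20 → roll 2  [load 60/60]
  15 → roll 1  [load 60/60]
  10 → roll 3  [load 45/60]
  5 → roll 3  [load 50/60]
  5 → roll 3  [load 55/60]
3 paper rolls opened.

3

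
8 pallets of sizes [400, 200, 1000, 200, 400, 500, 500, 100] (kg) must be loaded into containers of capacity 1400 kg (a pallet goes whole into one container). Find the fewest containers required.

Total = 1000 + 500 + 500 + 400 + 400 + 200 + 200 + 100 = 3300 kg.
Lower bound: ⌈3300/1400⌉ = 3 containers.
A packing using 3 containers:
  container 1: 1000 + 400 = 1400
  container 2: 500 + 500 + 400 = 1400
  container 3: 200 + 200 + 100 = 500
This matches the lower bound, so 3 is optimal.

3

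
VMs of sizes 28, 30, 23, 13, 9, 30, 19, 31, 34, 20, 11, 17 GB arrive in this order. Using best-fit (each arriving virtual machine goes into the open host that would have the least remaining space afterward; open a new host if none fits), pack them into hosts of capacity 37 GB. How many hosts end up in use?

  28 → host 1 (new)  [load 28/37]
  30 → host 2 (new)  [load 30/37]
  23 → host 3 (new)  [load 23/37]
  13 → host 3  [load 36/37]
  9 → host 1  [load 37/37]
  30 → host 4 (new)  [load 30/37]
  19 → host 5 (new)  [load 19/37]
  31 → host 6 (new)  [load 31/37]
  34 → host 7 (new)  [load 34/37]
  20 → host 8 (new)  [load 20/37]
  11 → host 8  [load 31/37]
  17 → host 5  [load 36/37]
8 hosts opened.

8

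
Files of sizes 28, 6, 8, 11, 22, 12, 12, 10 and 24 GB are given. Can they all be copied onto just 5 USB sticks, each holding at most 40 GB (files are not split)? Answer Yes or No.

A valid assignment using 4 USB sticks:
  USB stick 1: 28 + 12 = 40
  USB stick 2: 24 + 12 = 36
  USB stick 3: 22 + 11 + 6 = 39
  USB stick 4: 10 + 8 = 18
That uses only 4 ≤ 5, so 5 USB sticks are enough.

Yes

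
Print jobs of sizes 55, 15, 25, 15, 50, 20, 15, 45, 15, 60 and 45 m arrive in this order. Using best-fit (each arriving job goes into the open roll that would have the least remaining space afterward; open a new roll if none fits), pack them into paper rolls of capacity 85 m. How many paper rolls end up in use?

  55 → roll 1 (new)  [load 55/85]
  15 → roll 1  [load 70/85]
  25 → roll 2 (new)  [load 25/85]
  15 → roll 1  [load 85/85]
  50 → roll 2  [load 75/85]
  20 → roll 3 (new)  [load 20/85]
  15 → roll 3  [load 35/85]
  45 → roll 3  [load 80/85]
  15 → roll 4 (new)  [load 15/85]
  60 → roll 4  [load 75/85]
  45 → roll 5 (new)  [load 45/85]
5 paper rolls opened.

5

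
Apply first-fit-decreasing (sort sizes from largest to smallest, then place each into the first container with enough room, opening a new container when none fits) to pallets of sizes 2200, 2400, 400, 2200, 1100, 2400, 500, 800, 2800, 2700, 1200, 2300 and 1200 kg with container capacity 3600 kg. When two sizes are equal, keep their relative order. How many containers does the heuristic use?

7

Sorted descending: 2800, 2700, 2400, 2400, 2300, 2200, 2200, 1200, 1200, 1100, 800, 500, 400.
  2800 → container 1 (new)  [load 2800/3600]
  2700 → container 2 (new)  [load 2700/3600]
  2400 → container 3 (new)  [load 2400/3600]
  2400 → container 4 (new)  [load 2400/3600]
  2300 → container 5 (new)  [load 2300/3600]
  2200 → container 6 (new)  [load 2200/3600]
  2200 → container 7 (new)  [load 2200/3600]
  1200 → container 3  [load 3600/3600]
  1200 → container 4  [load 3600/3600]
  1100 → container 5  [load 3400/3600]
  800 → container 1  [load 3600/3600]
  500 → container 2  [load 3200/3600]
  400 → container 2  [load 3600/3600]
7 containers opened.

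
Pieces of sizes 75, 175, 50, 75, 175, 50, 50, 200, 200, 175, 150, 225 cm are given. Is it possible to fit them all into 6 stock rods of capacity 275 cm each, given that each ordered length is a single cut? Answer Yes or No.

No

Total = 1600 cm; ⌈1600/275⌉ = 6.
7 pieces each exceed half the capacity and cannot share a stock rod, forcing at least 7 stock rods.
At least 7 stock rods are required, but only 6 are allowed.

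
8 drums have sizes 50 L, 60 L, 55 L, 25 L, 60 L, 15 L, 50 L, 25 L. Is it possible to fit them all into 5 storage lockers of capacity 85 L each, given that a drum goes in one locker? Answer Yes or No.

Yes

A valid assignment using 5 storage lockers:
  locker 1: 60 + 25 = 85
  locker 2: 60 + 25 = 85
  locker 3: 55 + 15 = 70
  locker 4: 50 = 50
  locker 5: 50 = 50
Every load is within 85 L, so 5 storage lockers suffice.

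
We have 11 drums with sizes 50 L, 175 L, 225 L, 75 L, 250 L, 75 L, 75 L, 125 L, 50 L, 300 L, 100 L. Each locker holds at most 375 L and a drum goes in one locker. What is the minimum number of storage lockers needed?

Total = 300 + 250 + 225 + 175 + 125 + 100 + 75 + 75 + 75 + 50 + 50 = 1500 L.
Lower bound: ⌈1500/375⌉ = 4 storage lockers.
A packing using 4 storage lockers:
  locker 1: 300 + 75 = 375
  locker 2: 250 + 125 = 375
  locker 3: 225 + 100 + 50 = 375
  locker 4: 175 + 75 + 75 + 50 = 375
This matches the lower bound, so 4 is optimal.

4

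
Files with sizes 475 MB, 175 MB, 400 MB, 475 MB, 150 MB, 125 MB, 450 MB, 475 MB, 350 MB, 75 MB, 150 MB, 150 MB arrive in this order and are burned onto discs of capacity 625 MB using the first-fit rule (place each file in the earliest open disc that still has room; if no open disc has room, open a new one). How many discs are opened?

6

  475 → disc 1 (new)  [load 475/625]
  175 → disc 2 (new)  [load 175/625]
  400 → disc 2  [load 575/625]
  475 → disc 3 (new)  [load 475/625]
  150 → disc 1  [load 625/625]
  125 → disc 3  [load 600/625]
  450 → disc 4 (new)  [load 450/625]
  475 → disc 5 (new)  [load 475/625]
  350 → disc 6 (new)  [load 350/625]
  75 → disc 4  [load 525/625]
  150 → disc 5  [load 625/625]
  150 → disc 6  [load 500/625]
6 discs opened.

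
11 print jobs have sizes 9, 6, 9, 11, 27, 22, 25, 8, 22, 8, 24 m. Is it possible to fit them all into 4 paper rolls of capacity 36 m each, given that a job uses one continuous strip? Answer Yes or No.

No

Total = 171 m; ⌈171/36⌉ = 5.
At least 5 paper rolls are required, but only 4 are allowed.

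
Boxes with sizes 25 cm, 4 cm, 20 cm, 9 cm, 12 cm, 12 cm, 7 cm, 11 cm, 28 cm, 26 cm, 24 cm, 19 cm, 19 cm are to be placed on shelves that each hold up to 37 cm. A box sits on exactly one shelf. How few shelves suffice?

7

Total = 28 + 26 + 25 + 24 + 20 + 19 + 19 + 12 + 12 + 11 + 9 + 7 + 4 = 216 cm.
Lower bound: ⌈216/37⌉ = 6 shelves.
Also, 7 boxes each exceed 37/2 cm, and no two of those can share a shelf, so at least 7 shelves are needed.
A packing using 7 shelves:
  shelf 1: 28 + 9 = 37
  shelf 2: 26 + 11 = 37
  shelf 3: 25 + 12 = 37
  shelf 4: 24 + 12 = 36
  shelf 5: 20 + 7 + 4 = 31
  shelf 6: 19 = 19
  shelf 7: 19 = 19
This matches the lower bound, so 7 is optimal.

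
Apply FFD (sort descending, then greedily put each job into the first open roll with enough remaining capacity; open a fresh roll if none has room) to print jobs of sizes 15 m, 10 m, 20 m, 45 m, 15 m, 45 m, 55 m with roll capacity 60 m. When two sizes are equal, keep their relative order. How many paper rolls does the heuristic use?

4

Sorted descending: 55, 45, 45, 20, 15, 15, 10.
  55 → roll 1 (new)  [load 55/60]
  45 → roll 2 (new)  [load 45/60]
  45 → roll 3 (new)  [load 45/60]
  20 → roll 4 (new)  [load 20/60]
  15 → roll 2  [load 60/60]
  15 → roll 3  [load 60/60]
  10 → roll 4  [load 30/60]
4 paper rolls opened.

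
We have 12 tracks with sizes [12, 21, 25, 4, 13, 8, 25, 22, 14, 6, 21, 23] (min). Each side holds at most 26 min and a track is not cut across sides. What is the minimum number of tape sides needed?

9

Total = 25 + 25 + 23 + 22 + 21 + 21 + 14 + 13 + 12 + 8 + 6 + 4 = 194 min.
Lower bound: ⌈194/26⌉ = 8 tape sides.
A packing using 9 tape sides:
  side 1: 25 = 25
  side 2: 25 = 25
  side 3: 23 = 23
  side 4: 22 + 4 = 26
  side 5: 21 = 21
  side 6: 21 = 21
  side 7: 14 + 12 = 26
  side 8: 13 + 8 = 21
  side 9: 6 = 6
No arrangement into 8 tape sides stays within capacity, so 9 is optimal.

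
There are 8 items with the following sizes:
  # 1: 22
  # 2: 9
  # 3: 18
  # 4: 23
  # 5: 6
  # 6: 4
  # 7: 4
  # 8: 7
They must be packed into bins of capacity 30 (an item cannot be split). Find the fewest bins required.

4

Total = 23 + 22 + 18 + 9 + 7 + 6 + 4 + 4 = 93.
Lower bound: ⌈93/30⌉ = 4 bins.
A packing using 4 bins:
  bin 1: 23 + 7 = 30
  bin 2: 22 + 6 = 28
  bin 3: 18 + 9 = 27
  bin 4: 4 + 4 = 8
This matches the lower bound, so 4 is optimal.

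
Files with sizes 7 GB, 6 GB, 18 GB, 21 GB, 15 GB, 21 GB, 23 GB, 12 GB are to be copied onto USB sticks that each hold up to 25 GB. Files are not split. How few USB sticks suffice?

Total = 23 + 21 + 21 + 18 + 15 + 12 + 7 + 6 = 123 GB.
Lower bound: ⌈123/25⌉ = 5 USB sticks.
A packing using 6 USB sticks:
  USB stick 1: 23 = 23
  USB stick 2: 21 = 21
  USB stick 3: 21 = 21
  USB stick 4: 18 + 7 = 25
  USB stick 5: 15 + 6 = 21
  USB stick 6: 12 = 12
No arrangement into 5 USB sticks stays within capacity, so 6 is optimal.

6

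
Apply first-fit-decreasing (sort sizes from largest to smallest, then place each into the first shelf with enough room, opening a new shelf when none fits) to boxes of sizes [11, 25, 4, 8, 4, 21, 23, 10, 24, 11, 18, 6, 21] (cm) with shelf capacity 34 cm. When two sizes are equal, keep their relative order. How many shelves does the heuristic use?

6

Sorted descending: 25, 24, 23, 21, 21, 18, 11, 11, 10, 8, 6, 4, 4.
  25 → shelf 1 (new)  [load 25/34]
  24 → shelf 2 (new)  [load 24/34]
  23 → shelf 3 (new)  [load 23/34]
  21 → shelf 4 (new)  [load 21/34]
  21 → shelf 5 (new)  [load 21/34]
  18 → shelf 6 (new)  [load 18/34]
  11 → shelf 3  [load 34/34]
  11 → shelf 4  [load 32/34]
  10 → shelf 2  [load 34/34]
  8 → shelf 1  [load 33/34]
  6 → shelf 5  [load 27/34]
  4 → shelf 5  [load 31/34]
  4 → shelf 6  [load 22/34]
6 shelves opened.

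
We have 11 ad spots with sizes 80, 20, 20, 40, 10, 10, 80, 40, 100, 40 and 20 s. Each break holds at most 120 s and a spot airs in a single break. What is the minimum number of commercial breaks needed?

4

Total = 100 + 80 + 80 + 40 + 40 + 40 + 20 + 20 + 20 + 10 + 10 = 460 s.
Lower bound: ⌈460/120⌉ = 4 commercial breaks.
A packing using 4 commercial breaks:
  break 1: 100 + 20 = 120
  break 2: 80 + 40 = 120
  break 3: 80 + 40 = 120
  break 4: 40 + 20 + 20 + 10 + 10 = 100
This matches the lower bound, so 4 is optimal.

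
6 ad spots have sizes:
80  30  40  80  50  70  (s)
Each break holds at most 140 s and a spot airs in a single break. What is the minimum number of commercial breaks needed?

Total = 80 + 80 + 70 + 50 + 40 + 30 = 350 s.
Lower bound: ⌈350/140⌉ = 3 commercial breaks.
A packing using 3 commercial breaks:
  break 1: 80 + 50 = 130
  break 2: 80 + 40 = 120
  break 3: 70 + 30 = 100
This matches the lower bound, so 3 is optimal.

3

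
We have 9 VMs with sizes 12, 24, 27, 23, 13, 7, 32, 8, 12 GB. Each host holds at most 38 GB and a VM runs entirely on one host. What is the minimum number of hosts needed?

Total = 32 + 27 + 24 + 23 + 13 + 12 + 12 + 8 + 7 = 158 GB.
Lower bound: ⌈158/38⌉ = 5 hosts.
A packing using 5 hosts:
  host 1: 32 = 32
  host 2: 27 + 8 = 35
  host 3: 24 + 13 = 37
  host 4: 23 + 12 = 35
  host 5: 12 + 7 = 19
This matches the lower bound, so 5 is optimal.

5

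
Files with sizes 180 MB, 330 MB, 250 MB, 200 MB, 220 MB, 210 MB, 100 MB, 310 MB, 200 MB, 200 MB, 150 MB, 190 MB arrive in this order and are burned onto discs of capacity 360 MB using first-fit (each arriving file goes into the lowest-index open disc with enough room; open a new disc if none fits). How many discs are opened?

  180 → disc 1 (new)  [load 180/360]
  330 → disc 2 (new)  [load 330/360]
  250 → disc 3 (new)  [load 250/360]
  200 → disc 4 (new)  [load 200/360]
  220 → disc 5 (new)  [load 220/360]
  210 → disc 6 (new)  [load 210/360]
  100 → disc 1  [load 280/360]
  310 → disc 7 (new)  [load 310/360]
  200 → disc 8 (new)  [load 200/360]
  200 → disc 9 (new)  [load 200/360]
  150 → disc 4  [load 350/360]
  190 → disc 10 (new)  [load 190/360]
10 discs opened.

10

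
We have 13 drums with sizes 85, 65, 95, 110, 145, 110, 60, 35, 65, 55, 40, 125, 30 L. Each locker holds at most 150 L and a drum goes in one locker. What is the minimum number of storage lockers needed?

Total = 145 + 125 + 110 + 110 + 95 + 85 + 65 + 65 + 60 + 55 + 40 + 35 + 30 = 1020 L.
Lower bound: ⌈1020/150⌉ = 7 storage lockers.
A packing using 8 storage lockers:
  locker 1: 145 = 145
  locker 2: 125 = 125
  locker 3: 110 + 40 = 150
  locker 4: 110 + 35 = 145
  locker 5: 95 + 55 = 150
  locker 6: 85 + 65 = 150
  locker 7: 65 + 60 = 125
  locker 8: 30 = 30
No arrangement into 7 storage lockers stays within capacity, so 8 is optimal.

8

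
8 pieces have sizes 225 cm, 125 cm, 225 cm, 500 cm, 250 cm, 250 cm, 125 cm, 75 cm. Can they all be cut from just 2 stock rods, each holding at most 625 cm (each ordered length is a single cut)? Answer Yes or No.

No

Total = 1775 cm; ⌈1775/625⌉ = 3.
At least 3 stock rods are required, but only 2 are allowed.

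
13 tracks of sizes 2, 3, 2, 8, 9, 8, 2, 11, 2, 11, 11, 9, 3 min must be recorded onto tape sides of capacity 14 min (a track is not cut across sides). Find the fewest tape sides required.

Total = 11 + 11 + 11 + 9 + 9 + 8 + 8 + 3 + 3 + 2 + 2 + 2 + 2 = 81 min.
Lower bound: ⌈81/14⌉ = 6 tape sides.
Also, 7 tracks each exceed 7 min, and no two of those can share a side, so at least 7 tape sides are needed.
A packing using 7 tape sides:
  side 1: 11 + 3 = 14
  side 2: 11 + 3 = 14
  side 3: 11 + 2 = 13
  side 4: 9 + 2 + 2 = 13
  side 5: 9 + 2 = 11
  side 6: 8 = 8
  side 7: 8 = 8
This matches the lower bound, so 7 is optimal.

7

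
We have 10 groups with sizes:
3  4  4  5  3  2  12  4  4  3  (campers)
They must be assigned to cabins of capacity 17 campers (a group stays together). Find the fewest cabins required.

Total = 12 + 5 + 4 + 4 + 4 + 4 + 3 + 3 + 3 + 2 = 44 campers.
Lower bound: ⌈44/17⌉ = 3 cabins.
A packing using 3 cabins:
  cabin 1: 12 + 5 = 17
  cabin 2: 4 + 4 + 4 + 4 = 16
  cabin 3: 3 + 3 + 3 + 2 = 11
This matches the lower bound, so 3 is optimal.

3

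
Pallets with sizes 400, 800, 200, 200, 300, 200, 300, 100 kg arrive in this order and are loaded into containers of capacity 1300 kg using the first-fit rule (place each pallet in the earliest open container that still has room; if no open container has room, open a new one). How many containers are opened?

2

  400 → container 1 (new)  [load 400/1300]
  800 → container 1  [load 1200/1300]
  200 → container 2 (new)  [load 200/1300]
  200 → container 2  [load 400/1300]
  300 → container 2  [load 700/1300]
  200 → container 2  [load 900/1300]
  300 → container 2  [load 1200/1300]
  100 → container 1  [load 1300/1300]
2 containers opened.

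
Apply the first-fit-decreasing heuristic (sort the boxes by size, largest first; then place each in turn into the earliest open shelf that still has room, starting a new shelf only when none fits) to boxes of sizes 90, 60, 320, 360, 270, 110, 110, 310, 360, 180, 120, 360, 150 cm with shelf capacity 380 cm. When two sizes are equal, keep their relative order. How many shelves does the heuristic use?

Sorted descending: 360, 360, 360, 320, 310, 270, 180, 150, 120, 110, 110, 90, 60.
  360 → shelf 1 (new)  [load 360/380]
  360 → shelf 2 (new)  [load 360/380]
  360 → shelf 3 (new)  [load 360/380]
  320 → shelf 4 (new)  [load 320/380]
  310 → shelf 5 (new)  [load 310/380]
  270 → shelf 6 (new)  [load 270/380]
  180 → shelf 7 (new)  [load 180/380]
  150 → shelf 7  [load 330/380]
  120 → shelf 8 (new)  [load 120/380]
  110 → shelf 6  [load 380/380]
  110 → shelf 8  [load 230/380]
  90 → shelf 8  [load 320/380]
  60 → shelf 4  [load 380/380]
8 shelves opened.

8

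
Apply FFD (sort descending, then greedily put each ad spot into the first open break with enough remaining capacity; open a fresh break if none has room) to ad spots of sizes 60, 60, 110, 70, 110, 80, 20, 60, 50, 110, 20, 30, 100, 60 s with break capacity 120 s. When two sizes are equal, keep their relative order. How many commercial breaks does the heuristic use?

9

Sorted descending: 110, 110, 110, 100, 80, 70, 60, 60, 60, 60, 50, 30, 20, 20.
  110 → break 1 (new)  [load 110/120]
  110 → break 2 (new)  [load 110/120]
  110 → break 3 (new)  [load 110/120]
  100 → break 4 (new)  [load 100/120]
  80 → break 5 (new)  [load 80/120]
  70 → break 6 (new)  [load 70/120]
  60 → break 7 (new)  [load 60/120]
  60 → break 7  [load 120/120]
  60 → break 8 (new)  [load 60/120]
  60 → break 8  [load 120/120]
  50 → break 6  [load 120/120]
  30 → break 5  [load 110/120]
  20 → break 4  [load 120/120]
  20 → break 9 (new)  [load 20/120]
9 commercial breaks opened.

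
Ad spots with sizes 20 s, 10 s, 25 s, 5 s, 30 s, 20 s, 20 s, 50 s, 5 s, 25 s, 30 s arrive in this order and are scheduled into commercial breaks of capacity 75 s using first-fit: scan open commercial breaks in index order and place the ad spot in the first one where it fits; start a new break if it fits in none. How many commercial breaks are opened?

4

  20 → break 1 (new)  [load 20/75]
  10 → break 1  [load 30/75]
  25 → break 1  [load 55/75]
  5 → break 1  [load 60/75]
  30 → break 2 (new)  [load 30/75]
  20 → break 2  [load 50/75]
  20 → break 2  [load 70/75]
  50 → break 3 (new)  [load 50/75]
  5 → break 1  [load 65/75]
  25 → break 3  [load 75/75]
  30 → break 4 (new)  [load 30/75]
4 commercial breaks opened.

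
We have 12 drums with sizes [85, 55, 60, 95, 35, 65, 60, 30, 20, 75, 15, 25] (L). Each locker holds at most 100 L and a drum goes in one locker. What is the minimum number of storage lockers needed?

7

Total = 95 + 85 + 75 + 65 + 60 + 60 + 55 + 35 + 30 + 25 + 20 + 15 = 620 L.
Lower bound: ⌈620/100⌉ = 7 storage lockers.
A packing using 7 storage lockers:
  locker 1: 95 = 95
  locker 2: 85 + 15 = 100
  locker 3: 75 + 25 = 100
  locker 4: 65 + 35 = 100
  locker 5: 60 + 30 = 90
  locker 6: 60 + 20 = 80
  locker 7: 55 = 55
This matches the lower bound, so 7 is optimal.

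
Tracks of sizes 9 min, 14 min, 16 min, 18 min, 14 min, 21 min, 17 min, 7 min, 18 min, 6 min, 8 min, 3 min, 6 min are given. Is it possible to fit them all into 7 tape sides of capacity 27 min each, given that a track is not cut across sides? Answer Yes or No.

A valid assignment using 7 tape sides:
  side 1: 21 + 6 = 27
  side 2: 18 + 9 = 27
  side 3: 18 + 8 = 26
  side 4: 17 + 7 + 3 = 27
  side 5: 16 + 6 = 22
  side 6: 14 = 14
  side 7: 14 = 14
Every load is within 27 min, so 7 tape sides suffice.

Yes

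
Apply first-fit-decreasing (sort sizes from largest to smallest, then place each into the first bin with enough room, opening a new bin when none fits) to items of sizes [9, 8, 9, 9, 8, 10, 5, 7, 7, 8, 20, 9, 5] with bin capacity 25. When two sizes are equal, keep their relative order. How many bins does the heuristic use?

5

Sorted descending: 20, 10, 9, 9, 9, 9, 8, 8, 8, 7, 7, 5, 5.
  20 → bin 1 (new)  [load 20/25]
  10 → bin 2 (new)  [load 10/25]
  9 → bin 2  [load 19/25]
  9 → bin 3 (new)  [load 9/25]
  9 → bin 3  [load 18/25]
  9 → bin 4 (new)  [load 9/25]
  8 → bin 4  [load 17/25]
  8 → bin 4  [load 25/25]
  8 → bin 5 (new)  [load 8/25]
  7 → bin 3  [load 25/25]
  7 → bin 5  [load 15/25]
  5 → bin 1  [load 25/25]
  5 → bin 2  [load 24/25]
5 bins opened.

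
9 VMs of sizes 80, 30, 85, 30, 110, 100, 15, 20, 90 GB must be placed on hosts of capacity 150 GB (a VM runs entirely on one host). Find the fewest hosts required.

Total = 110 + 100 + 90 + 85 + 80 + 30 + 30 + 20 + 15 = 560 GB.
Lower bound: ⌈560/150⌉ = 4 hosts.
Also, 5 VMs each exceed 75 GB, and no two of those can share a host, so at least 5 hosts are needed.
A packing using 5 hosts:
  host 1: 110 + 30 = 140
  host 2: 100 + 30 + 20 = 150
  host 3: 90 + 15 = 105
  host 4: 85 = 85
  host 5: 80 = 80
This matches the lower bound, so 5 is optimal.

5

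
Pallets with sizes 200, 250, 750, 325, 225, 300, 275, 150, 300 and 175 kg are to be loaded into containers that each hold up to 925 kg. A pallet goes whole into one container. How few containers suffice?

4

Total = 750 + 325 + 300 + 300 + 275 + 250 + 225 + 200 + 175 + 150 = 2950 kg.
Lower bound: ⌈2950/925⌉ = 4 containers.
A packing using 4 containers:
  container 1: 750 + 175 = 925
  container 2: 325 + 300 + 300 = 925
  container 3: 275 + 250 + 225 + 150 = 900
  container 4: 200 = 200
This matches the lower bound, so 4 is optimal.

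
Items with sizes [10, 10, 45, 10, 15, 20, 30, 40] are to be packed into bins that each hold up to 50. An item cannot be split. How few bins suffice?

4

Total = 45 + 40 + 30 + 20 + 15 + 10 + 10 + 10 = 180.
Lower bound: ⌈180/50⌉ = 4 bins.
A packing using 4 bins:
  bin 1: 45 = 45
  bin 2: 40 + 10 = 50
  bin 3: 30 + 20 = 50
  bin 4: 15 + 10 + 10 = 35
This matches the lower bound, so 4 is optimal.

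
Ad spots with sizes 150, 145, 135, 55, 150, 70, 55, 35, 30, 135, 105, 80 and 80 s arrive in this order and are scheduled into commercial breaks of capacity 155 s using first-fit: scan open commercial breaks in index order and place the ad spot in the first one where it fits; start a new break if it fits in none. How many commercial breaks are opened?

  150 → break 1 (new)  [load 150/155]
  145 → break 2 (new)  [load 145/155]
  135 → break 3 (new)  [load 135/155]
  55 → break 4 (new)  [load 55/155]
  150 → break 5 (new)  [load 150/155]
  70 → break 4  [load 125/155]
  55 → break 6 (new)  [load 55/155]
  35 → break 6  [load 90/155]
  30 → break 4  [load 155/155]
  135 → break 7 (new)  [load 135/155]
  105 → break 8 (new)  [load 105/155]
  80 → break 9 (new)  [load 80/155]
  80 → break 10 (new)  [load 80/155]
10 commercial breaks opened.

10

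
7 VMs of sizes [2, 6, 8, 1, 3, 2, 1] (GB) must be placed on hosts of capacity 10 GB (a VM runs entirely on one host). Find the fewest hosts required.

Total = 8 + 6 + 3 + 2 + 2 + 1 + 1 = 23 GB.
Lower bound: ⌈23/10⌉ = 3 hosts.
A packing using 3 hosts:
  host 1: 8 + 2 = 10
  host 2: 6 + 3 + 1 = 10
  host 3: 2 + 1 = 3
This matches the lower bound, so 3 is optimal.

3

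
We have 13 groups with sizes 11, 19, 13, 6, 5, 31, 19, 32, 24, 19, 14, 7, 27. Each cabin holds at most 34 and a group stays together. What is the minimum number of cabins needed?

Total = 32 + 31 + 27 + 24 + 19 + 19 + 19 + 14 + 13 + 11 + 7 + 6 + 5 = 227.
Lower bound: ⌈227/34⌉ = 7 cabins.
A packing using 8 cabins:
  cabin 1: 32 = 32
  cabin 2: 31 = 31
  cabin 3: 27 + 7 = 34
  cabin 4: 24 + 6 = 30
  cabin 5: 19 + 14 = 33
  cabin 6: 19 + 13 = 32
  cabin 7: 19 + 11 = 30
  cabin 8: 5 = 5
No arrangement into 7 cabins stays within capacity, so 8 is optimal.

8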